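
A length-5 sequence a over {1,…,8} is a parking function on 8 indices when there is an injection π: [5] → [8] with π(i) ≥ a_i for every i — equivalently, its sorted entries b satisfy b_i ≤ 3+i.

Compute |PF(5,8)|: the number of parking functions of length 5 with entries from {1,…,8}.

26244

|PF(5,8)| = (8−5+1)·(8+1)^(5−1) = 4 · 6561 = 26244
Check (5,7,8,6,1) → sorted (1,5,6,7,8): b_i ≤ 3+i ∀i, a PF.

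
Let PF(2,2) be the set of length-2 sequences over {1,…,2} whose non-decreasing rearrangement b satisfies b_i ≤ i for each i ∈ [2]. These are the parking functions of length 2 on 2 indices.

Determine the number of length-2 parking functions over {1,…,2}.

3

|PF| = (3−2)·3^(2−1) = 1×3 = 3 (Konheim–Weiss)
Example (1,1) → sorted (1,1): b_i ≤ i ∀i, a PF.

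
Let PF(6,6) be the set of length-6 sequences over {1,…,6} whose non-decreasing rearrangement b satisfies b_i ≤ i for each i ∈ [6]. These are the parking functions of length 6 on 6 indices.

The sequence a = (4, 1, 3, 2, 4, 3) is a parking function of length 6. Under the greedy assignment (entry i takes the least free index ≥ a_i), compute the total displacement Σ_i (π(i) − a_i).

4

Σπ(i) = 1+…+6 = 21; Σa = 4+1+3+2+4+3 = 17; disp = 21−17 = 4.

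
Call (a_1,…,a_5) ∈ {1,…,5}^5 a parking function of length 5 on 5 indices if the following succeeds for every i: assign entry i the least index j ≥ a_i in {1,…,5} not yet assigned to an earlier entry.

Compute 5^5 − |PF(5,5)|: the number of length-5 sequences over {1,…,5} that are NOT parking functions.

|PF(5,5)| = (6−5)·6^(5−1) = 1×1296 = 1296 (Konheim–Weiss)
E.g. (3,3,4,5,3) → sorted (3,3,3,4,5): b_1=3>1, not a PF.
Total 3125; non-PF = 3125−1296 = 1829

1829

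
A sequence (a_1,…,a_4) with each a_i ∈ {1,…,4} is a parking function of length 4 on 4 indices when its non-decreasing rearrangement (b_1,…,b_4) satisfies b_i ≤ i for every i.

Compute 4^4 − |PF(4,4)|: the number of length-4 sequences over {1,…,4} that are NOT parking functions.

|PF(4,4)| = (4+1−4)·(4+1)^{4−1} = 1·125 = 125 (Konheim–Weiss)
One tuple (1,3,4,3) → sorted (1,3,3,4): b_2=3>2, not a PF.
Total 256; non-PF = 256−125 = 131

131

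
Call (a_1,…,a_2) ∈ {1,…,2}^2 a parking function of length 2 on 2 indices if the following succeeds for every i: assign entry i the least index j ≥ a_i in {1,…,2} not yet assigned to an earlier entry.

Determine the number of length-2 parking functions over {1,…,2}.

|PF(2,2)| = (2−2+1)·(2+1)^(2−1) = 1 · 3 = 3 (Pollak)
Example (1,1) → sorted (1,1): b_i ≤ i ∀i, a PF.

3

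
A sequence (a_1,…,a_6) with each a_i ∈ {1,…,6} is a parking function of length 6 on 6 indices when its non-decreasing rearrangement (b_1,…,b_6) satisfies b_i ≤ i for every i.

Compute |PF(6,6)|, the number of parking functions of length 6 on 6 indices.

|PF(6,6)| = (7−6)·7^(6−1) = 1×16807 = 16807 (Pollak)
E.g. (1,2,1,3,4,2) → sorted (1,1,2,2,3,4): b_i ≤ i ∀i, a PF.

16807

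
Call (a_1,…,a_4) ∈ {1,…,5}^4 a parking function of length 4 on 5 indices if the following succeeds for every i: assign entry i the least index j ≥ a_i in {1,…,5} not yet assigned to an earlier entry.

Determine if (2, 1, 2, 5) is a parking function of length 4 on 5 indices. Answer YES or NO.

Rearranged: b = (1, 2, 2, 5).
  b_1=1 ≤ 2
  b_2=2 ≤ 3
  b_3=2 ≤ 4
  b_4=5 ≤ 5
All bounds hold ⇒ YES

YES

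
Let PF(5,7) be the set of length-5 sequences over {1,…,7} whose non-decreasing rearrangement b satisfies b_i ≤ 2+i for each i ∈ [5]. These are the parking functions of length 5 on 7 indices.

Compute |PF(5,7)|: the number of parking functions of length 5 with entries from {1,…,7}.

12288

#PF = (7+1−5)·(7+1)^{5−1} = 3·4096 = 12288 (Pollak)
Example (7,1,2,3,5) → sorted (1,2,3,5,7): b_i ≤ 2+i ∀i, a PF.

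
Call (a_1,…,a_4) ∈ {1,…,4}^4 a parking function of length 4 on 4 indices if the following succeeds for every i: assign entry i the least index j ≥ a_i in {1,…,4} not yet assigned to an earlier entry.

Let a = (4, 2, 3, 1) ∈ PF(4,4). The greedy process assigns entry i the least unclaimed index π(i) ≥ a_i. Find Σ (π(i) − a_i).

0

Σπ(i) = 1+…+4 = 10; Σa = 4+2+3+1 = 10; disp = 10−10 = 0.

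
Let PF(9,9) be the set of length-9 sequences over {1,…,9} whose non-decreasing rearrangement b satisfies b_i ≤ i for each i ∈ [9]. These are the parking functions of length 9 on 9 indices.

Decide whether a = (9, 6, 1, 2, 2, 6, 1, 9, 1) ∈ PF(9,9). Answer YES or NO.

NO

Rearranged: b = (1, 1, 1, 2, 2, 6, 6, 9, 9).
  b_1=1 ≤ 1
  b_2=1 ≤ 2
  b_3=1 ≤ 3
  b_4=2 ≤ 4
  b_5=2 ≤ 5
  b_6=6 ≤ 6
  b_7=6 ≤ 7
  b_8=9 > 8
  fails at i=8 ⇒ NO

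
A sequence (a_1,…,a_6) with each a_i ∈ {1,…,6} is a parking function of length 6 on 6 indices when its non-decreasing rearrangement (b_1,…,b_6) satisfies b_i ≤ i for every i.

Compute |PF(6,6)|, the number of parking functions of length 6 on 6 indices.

#PF = (6−6+1)·(6+1)^(6−1) = 1 · 16807 = 16807
One tuple (3,3,3,1,4,2) → sorted (1,2,3,3,3,4): b_i ≤ i ∀i, a PF.

16807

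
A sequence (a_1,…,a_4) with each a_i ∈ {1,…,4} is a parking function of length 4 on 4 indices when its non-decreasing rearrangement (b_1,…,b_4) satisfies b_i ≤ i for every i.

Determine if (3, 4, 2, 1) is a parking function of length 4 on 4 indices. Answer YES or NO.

Rearranged: b = (1, 2, 3, 4).
  b_1=1 ≤ 1
  b_2=2 ≤ 2
  b_3=3 ≤ 3
  b_4=4 ≤ 4
All bounds hold ⇒ YES

YES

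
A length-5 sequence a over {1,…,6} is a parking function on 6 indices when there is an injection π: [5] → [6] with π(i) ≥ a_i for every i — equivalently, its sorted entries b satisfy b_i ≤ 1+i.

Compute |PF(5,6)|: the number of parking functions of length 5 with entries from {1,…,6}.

Count = 2·7^4 = 2·2401 = 4802 (Pollak)
Check (3,5,3,2,5) → sorted (2,3,3,5,5): b_i ≤ 1+i ∀i, a PF.

4802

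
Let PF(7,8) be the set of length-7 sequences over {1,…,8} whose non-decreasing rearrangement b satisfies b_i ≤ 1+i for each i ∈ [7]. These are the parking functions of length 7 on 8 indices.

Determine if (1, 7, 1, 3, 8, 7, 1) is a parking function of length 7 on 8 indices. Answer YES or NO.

NO

Order a: b = (1, 1, 1, 3, 7, 7, 8).
  b_1=1 ≤ 2
  b_2=1 ≤ 3
  b_3=1 ≤ 4
  b_4=3 ≤ 5
  b_5=7 > 6
  fails at i=5 ⇒ NO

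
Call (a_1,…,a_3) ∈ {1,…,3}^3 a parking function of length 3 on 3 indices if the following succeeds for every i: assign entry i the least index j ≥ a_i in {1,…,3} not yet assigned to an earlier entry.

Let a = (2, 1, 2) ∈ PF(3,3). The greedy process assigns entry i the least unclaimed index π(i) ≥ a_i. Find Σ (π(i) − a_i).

1

Σπ(i) = 1+…+3 = 6; Σa = 2+1+2 = 5; disp = 6−5 = 1.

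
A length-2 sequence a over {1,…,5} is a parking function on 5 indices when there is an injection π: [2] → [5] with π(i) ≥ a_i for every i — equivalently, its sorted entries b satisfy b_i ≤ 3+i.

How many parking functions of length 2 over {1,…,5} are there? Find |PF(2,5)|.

24

#PF = (5+1−2)·(5+1)^{2−1} = 4·6 = 24
Example (2,1) → sorted (1,2): b_i ≤ 3+i ∀i, a PF.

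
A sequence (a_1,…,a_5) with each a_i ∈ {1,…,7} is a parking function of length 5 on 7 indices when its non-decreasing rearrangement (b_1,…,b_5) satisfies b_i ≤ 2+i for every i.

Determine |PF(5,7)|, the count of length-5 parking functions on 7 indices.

12288

Count = (7−5+1)·(7+1)^(5−1) = 3·4096 = 12288 (Pollak)
Example (2,1,1,3,1) → sorted (1,1,1,2,3): b_i ≤ 2+i ∀i, a PF.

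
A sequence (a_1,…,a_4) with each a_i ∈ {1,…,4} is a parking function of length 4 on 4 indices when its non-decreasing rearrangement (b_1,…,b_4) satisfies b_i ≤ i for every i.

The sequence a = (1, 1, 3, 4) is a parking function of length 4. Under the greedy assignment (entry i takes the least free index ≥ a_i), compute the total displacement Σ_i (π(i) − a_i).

Σπ = 4·5/2 = 10 (π permutes [4]); Σa = 1+1+3+4 = 9; disp = 10−9 = 1.

1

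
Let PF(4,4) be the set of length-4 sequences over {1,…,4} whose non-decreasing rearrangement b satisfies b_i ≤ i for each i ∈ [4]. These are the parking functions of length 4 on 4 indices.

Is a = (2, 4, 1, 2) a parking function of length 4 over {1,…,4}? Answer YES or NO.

YES

Order a: b = (1, 2, 2, 4).
  b_1=1 ≤ 1
  b_2=2 ≤ 2
  b_3=2 ≤ 3
  b_4=4 ≤ 4
All bounds hold ⇒ YES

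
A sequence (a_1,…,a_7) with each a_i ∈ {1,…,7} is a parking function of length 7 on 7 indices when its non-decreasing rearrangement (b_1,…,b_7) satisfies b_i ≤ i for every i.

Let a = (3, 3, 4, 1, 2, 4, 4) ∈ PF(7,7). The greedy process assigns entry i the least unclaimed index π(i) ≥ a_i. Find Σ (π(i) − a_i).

Σπ = 28 ({1..7} each once); Σa = 3+3+4+1+2+4+4 = 21; disp = 28−21 = 7.

7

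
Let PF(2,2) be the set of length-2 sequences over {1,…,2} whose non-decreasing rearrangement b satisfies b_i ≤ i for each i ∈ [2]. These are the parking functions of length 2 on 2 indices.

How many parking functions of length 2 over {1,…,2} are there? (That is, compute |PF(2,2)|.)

|PF| = (2−2+1)·(2+1)^(2−1) = 1·3 = 3
E.g. (1,2) → sorted (1,2): b_i ≤ i ∀i, a PF.

3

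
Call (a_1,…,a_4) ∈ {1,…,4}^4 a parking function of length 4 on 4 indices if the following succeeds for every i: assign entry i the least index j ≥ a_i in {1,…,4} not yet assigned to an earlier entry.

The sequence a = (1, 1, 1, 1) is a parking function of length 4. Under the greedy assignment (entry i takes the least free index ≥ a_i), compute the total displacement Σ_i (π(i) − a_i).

Σπ = 4·5/2 = 10 (π permutes [4]); Σa = 1+1+1+1 = 4; disp = 10−4 = 6.

6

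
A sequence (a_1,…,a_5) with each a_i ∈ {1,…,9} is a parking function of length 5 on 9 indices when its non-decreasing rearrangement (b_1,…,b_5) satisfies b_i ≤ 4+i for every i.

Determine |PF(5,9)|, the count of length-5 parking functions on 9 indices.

|PF(5,9)| = (9+1−5)·(9+1)^{5−1} = 5·10000 = 50000 (Pollak)
E.g. (7,6,7,2,9) → sorted (2,6,7,7,9): b_i ≤ 4+i ∀i, a PF.

50000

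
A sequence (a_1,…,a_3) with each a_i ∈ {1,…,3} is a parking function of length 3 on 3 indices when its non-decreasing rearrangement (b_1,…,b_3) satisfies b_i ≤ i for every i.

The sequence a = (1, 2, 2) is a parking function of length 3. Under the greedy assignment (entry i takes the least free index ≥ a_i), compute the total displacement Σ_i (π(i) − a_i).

1

Σπ(i) = 1+…+3 = 6; Σa = 1+2+2 = 5; disp = 6−5 = 1.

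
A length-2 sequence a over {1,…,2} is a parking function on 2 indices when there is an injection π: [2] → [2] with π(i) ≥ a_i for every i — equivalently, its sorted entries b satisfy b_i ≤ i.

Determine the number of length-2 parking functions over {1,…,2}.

|PF| = (2−2+1)·(2+1)^(2−1) = 1·3 = 3 (Pollak)
Example (1,2) → sorted (1,2): b_i ≤ i ∀i, a PF.

3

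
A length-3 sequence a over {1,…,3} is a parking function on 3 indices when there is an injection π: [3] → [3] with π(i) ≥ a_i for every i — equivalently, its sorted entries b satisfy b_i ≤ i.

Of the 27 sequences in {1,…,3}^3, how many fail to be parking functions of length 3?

11

|PF| = (4−3)·4^(3−1) = 1 · 16 = 16 (Pollak)
One tuple (1,3,3) → sorted (1,3,3): b_2=3>2, not a PF.
So 27 − 16 = 11 fail.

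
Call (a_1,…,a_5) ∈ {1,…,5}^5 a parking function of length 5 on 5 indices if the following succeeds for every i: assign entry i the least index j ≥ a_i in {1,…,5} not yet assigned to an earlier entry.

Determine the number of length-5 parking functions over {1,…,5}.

1296

Count = (6−5)·6^(5−1) = 1×1296 = 1296 (Pollak)
Example (4,1,2,1,3) → sorted (1,1,2,3,4): b_i ≤ i ∀i, a PF.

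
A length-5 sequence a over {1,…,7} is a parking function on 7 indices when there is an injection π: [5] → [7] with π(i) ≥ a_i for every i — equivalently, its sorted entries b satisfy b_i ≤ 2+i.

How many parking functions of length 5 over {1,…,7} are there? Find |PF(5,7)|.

Count = (8−5)·8^(5−1) = 3×4096 = 12288 (Konheim–Weiss)
Check (6,3,6,5,3) → sorted (3,3,5,6,6): b_i ≤ 2+i ∀i, a PF.

12288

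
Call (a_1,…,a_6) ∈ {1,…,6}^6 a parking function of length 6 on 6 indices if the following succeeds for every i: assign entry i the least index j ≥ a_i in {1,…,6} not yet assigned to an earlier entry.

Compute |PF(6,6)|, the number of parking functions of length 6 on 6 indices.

16807

|PF| = (6−6+1)·(6+1)^(6−1) = 1×16807 = 16807
One tuple (5,3,2,2,3,1) → sorted (1,2,2,3,3,5): b_i ≤ i ∀i, a PF.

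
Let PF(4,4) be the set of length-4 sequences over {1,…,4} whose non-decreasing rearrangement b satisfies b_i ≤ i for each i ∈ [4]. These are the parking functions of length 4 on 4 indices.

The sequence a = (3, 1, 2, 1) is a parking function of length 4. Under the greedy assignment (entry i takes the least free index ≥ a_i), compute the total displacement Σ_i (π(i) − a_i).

Σπ = 4·5/2 = 10 (π permutes [4]); Σa = 3+1+2+1 = 7; disp = 10−7 = 3.

3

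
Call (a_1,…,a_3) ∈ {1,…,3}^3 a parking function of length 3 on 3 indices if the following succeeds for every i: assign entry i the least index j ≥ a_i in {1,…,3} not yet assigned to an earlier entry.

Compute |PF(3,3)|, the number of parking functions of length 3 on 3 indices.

16

Count = 1·4^2 = 1·16 = 16 (Pollak)
E.g. (3,2,1) → sorted (1,2,3): b_i ≤ i ∀i, a PF.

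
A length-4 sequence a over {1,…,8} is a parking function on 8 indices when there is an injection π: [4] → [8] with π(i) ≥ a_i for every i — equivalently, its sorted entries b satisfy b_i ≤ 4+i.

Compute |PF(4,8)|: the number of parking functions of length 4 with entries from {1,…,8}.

|PF(4,8)| = 5·9^3 = 5×729 = 3645
E.g. (5,8,2,3) → sorted (2,3,5,8): b_i ≤ 4+i ∀i, a PF.

3645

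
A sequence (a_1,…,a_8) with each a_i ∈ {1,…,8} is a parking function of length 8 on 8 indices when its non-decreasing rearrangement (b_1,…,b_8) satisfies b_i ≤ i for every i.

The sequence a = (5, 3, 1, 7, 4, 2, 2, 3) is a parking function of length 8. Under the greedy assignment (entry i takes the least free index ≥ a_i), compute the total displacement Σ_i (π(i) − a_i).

9

Σπ(i) = 1+…+8 = 36; Σa = 5+3+1+7+4+2+2+3 = 27; disp = 36−27 = 9.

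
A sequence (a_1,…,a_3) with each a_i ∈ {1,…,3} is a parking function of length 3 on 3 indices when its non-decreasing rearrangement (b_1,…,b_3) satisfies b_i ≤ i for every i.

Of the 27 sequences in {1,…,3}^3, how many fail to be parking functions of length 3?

11

|PF| = (3−3+1)·(3+1)^(3−1) = 1 · 16 = 16 [KW]
Example (3,3,3) → sorted (3,3,3): b_1=3>1, not a PF.
Total 27; non-PF = 27−16 = 11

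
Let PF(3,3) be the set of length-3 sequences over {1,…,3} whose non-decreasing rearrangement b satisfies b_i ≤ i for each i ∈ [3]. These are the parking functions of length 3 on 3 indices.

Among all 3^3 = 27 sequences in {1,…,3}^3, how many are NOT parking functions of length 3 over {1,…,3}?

Count = (4−3)·4^(3−1) = 1 · 16 = 16 (Konheim–Weiss)
Check (3,2,2) → sorted (2,2,3): b_1=2>1, not a PF.
3^3 − 16 = 27 − 16 = 11

11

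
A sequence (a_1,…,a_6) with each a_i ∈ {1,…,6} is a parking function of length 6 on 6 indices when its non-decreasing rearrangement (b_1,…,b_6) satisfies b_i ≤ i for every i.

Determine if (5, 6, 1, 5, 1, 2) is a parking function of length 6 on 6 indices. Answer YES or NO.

Sorted: b = (1, 1, 2, 5, 5, 6).
  b_1=1 ≤ 1
  b_2=1 ≤ 2
  b_3=2 ≤ 3
  b_4=5 > 4
  fails at i=4 ⇒ NO

NO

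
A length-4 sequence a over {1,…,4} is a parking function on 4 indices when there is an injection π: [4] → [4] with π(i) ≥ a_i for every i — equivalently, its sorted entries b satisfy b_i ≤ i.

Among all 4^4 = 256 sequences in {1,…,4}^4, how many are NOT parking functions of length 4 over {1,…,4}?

Count = (5−4)·5^(4−1) = 1×125 = 125 (Pollak)
Check (4,4,4,3) → sorted (3,4,4,4): b_1=3>1, not a PF.
Total 256; non-PF = 256−125 = 131

131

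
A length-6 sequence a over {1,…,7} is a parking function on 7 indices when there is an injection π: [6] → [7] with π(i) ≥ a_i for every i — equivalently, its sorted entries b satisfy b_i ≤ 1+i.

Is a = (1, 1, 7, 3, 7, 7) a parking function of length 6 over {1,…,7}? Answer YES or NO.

NO

Order a: b = (1, 1, 3, 7, 7, 7).
  b_1=1 ≤ 2
  b_2=1 ≤ 3
  b_3=3 ≤ 4
  b_4=7 > 5
  fails at i=4 ⇒ NO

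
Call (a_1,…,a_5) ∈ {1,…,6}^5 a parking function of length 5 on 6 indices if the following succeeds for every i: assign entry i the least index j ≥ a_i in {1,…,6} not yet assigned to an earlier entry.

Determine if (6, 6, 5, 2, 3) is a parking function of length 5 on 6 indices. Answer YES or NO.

Order a: b = (2, 3, 5, 6, 6).
  b_1=2 ≤ 2
  b_2=3 ≤ 3
  b_3=5 > 4
  fails at i=3 ⇒ NO

NO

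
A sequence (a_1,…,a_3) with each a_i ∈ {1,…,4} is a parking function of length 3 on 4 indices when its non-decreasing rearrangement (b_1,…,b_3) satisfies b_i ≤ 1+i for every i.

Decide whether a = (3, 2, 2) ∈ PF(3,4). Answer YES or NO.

Rearranged: b = (2, 2, 3).
  b_1=2 ≤ 2
  b_2=2 ≤ 3
  b_3=3 ≤ 4
All bounds hold ⇒ YES

YES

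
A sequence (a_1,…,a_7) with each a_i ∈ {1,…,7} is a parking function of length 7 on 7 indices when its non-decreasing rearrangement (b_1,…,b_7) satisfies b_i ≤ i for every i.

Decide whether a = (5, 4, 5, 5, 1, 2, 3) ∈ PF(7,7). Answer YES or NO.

Rearranged: b = (1, 2, 3, 4, 5, 5, 5).
  b_1=1 ≤ 1
  b_2=2 ≤ 2
  b_3=3 ≤ 3
  b_4=4 ≤ 4
  b_5=5 ≤ 5
  b_6=5 ≤ 6
  b_7=5 ≤ 7
All bounds hold ⇒ YES

YES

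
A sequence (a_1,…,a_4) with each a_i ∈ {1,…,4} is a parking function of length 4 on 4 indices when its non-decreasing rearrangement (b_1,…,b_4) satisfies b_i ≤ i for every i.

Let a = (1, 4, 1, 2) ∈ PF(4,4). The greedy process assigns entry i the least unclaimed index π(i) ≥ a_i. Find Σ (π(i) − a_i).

2

Σπ(i) = 1+…+4 = 10; Σa = 1+4+1+2 = 8; disp = 10−8 = 2.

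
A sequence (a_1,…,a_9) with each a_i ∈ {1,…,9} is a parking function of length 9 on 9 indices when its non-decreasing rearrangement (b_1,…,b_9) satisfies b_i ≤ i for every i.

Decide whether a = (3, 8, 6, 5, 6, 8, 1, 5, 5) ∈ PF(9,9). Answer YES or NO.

Order a: b = (1, 3, 5, 5, 5, 6, 6, 8, 8).
  b_1=1 ≤ 1
  b_2=3 > 2
  fails at i=2 ⇒ NO

NO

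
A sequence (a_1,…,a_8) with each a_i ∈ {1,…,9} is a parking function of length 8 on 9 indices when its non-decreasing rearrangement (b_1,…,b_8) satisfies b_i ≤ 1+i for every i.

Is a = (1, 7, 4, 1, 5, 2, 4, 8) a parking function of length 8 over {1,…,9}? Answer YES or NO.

Order a: b = (1, 1, 2, 4, 4, 5, 7, 8).
  b_1=1 ≤ 2
  b_2=1 ≤ 3
  b_3=2 ≤ 4
  b_4=4 ≤ 5
  b_5=4 ≤ 6
  b_6=5 ≤ 7
  b_7=7 ≤ 8
  b_8=8 ≤ 9
All bounds hold ⇒ YES

YES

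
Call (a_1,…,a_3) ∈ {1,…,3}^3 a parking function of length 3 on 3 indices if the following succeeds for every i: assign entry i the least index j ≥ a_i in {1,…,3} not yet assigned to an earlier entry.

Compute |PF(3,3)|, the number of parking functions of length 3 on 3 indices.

16

#PF = (3+1−3)·(3+1)^{3−1} = 1·16 = 16 (Pollak)
One tuple (1,1,3) → sorted (1,1,3): b_i ≤ i ∀i, a PF.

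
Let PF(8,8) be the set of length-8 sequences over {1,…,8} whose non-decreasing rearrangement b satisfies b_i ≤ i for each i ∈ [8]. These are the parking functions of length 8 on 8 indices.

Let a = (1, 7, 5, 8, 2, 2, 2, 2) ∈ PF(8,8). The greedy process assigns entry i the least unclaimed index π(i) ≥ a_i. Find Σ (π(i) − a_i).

7

Σπ(i) = 1+…+8 = 36; Σa = 1+7+5+8+2+2+2+2 = 29; disp = 36−29 = 7.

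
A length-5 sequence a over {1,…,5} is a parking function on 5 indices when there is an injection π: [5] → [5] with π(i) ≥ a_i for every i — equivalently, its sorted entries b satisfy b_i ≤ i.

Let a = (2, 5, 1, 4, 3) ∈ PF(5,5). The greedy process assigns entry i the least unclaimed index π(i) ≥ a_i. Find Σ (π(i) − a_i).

Σπ = 15 ({1..5} each once); Σa = 2+5+1+4+3 = 15; disp = 15−15 = 0.

0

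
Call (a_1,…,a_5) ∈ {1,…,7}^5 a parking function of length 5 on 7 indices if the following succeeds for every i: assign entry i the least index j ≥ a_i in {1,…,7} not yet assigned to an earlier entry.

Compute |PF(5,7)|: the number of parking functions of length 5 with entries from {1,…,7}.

12288

#PF = (8−5)·8^(5−1) = 3×4096 = 12288 [KW]
One tuple (7,6,2,1,2) → sorted (1,2,2,6,7): b_i ≤ 2+i ∀i, a PF.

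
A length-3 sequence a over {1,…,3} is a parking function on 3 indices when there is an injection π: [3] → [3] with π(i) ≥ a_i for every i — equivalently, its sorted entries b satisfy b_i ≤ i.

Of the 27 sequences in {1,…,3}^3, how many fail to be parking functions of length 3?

#PF = (3+1−3)·(3+1)^{3−1} = 1 · 16 = 16
Example (3,3,3) → sorted (3,3,3): b_1=3>1, not a PF.
So 27 − 16 = 11 fail.

11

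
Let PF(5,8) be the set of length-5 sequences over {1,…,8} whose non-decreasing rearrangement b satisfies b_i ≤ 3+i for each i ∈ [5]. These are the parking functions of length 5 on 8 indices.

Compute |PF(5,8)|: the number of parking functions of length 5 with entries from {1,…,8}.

26244

|PF(5,8)| = 4·9^4 = 4 · 6561 = 26244 (Konheim–Weiss)
One tuple (3,8,5,5,1) → sorted (1,3,5,5,8): b_i ≤ 3+i ∀i, a PF.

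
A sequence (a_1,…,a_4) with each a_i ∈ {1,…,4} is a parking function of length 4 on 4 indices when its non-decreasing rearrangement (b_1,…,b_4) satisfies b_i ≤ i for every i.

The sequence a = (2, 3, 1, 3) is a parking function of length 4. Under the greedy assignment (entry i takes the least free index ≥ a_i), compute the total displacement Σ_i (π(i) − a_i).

1

Σπ(i) = 1+…+4 = 10; Σa = 2+3+1+3 = 9; disp = 10−9 = 1.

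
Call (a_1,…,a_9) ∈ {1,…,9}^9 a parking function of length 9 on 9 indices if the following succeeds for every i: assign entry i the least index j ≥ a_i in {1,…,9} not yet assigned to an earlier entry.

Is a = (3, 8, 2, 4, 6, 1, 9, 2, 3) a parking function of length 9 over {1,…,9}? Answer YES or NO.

Sorted: b = (1, 2, 2, 3, 3, 4, 6, 8, 9).
  b_1=1 ≤ 1
  b_2=2 ≤ 2
  b_3=2 ≤ 3
  b_4=3 ≤ 4
  b_5=3 ≤ 5
  b_6=4 ≤ 6
  b_7=6 ≤ 7
  b_8=8 ≤ 8
  b_9=9 ≤ 9
All bounds hold ⇒ YES

YES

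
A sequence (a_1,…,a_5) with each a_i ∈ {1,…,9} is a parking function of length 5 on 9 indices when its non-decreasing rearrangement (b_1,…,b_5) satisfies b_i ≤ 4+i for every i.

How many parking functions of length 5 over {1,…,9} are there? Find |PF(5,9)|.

50000

#PF = 5·10^4 = 5×10000 = 50000
One tuple (4,5,2,5,7) → sorted (2,4,5,5,7): b_i ≤ 4+i ∀i, a PF.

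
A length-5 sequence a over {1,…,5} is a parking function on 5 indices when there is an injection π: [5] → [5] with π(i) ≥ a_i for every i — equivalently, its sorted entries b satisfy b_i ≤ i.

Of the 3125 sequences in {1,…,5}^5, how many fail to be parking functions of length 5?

Count = (6−5)·6^(5−1) = 1 · 1296 = 1296 (Konheim–Weiss)
One tuple (4,4,5,5,2) → sorted (2,4,4,5,5): b_1=2>1, not a PF.
5^5 − 1296 = 3125 − 1296 = 1829

1829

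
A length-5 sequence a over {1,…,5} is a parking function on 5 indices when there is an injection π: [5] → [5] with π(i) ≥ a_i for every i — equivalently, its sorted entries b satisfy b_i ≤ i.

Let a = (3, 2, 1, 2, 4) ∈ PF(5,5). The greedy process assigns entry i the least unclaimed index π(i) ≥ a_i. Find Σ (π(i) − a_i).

Σπ = 5·6/2 = 15 (π permutes [5]); Σa = 3+2+1+2+4 = 12; disp = 15−12 = 3.

3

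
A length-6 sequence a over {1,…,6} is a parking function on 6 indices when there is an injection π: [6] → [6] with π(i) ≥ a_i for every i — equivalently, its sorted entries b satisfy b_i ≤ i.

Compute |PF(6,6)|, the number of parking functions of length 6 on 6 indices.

|PF(6,6)| = 1·7^5 = 1 · 16807 = 16807 (Konheim–Weiss)
Example (1,4,1,4,2,2) → sorted (1,1,2,2,4,4): b_i ≤ i ∀i, a PF.

16807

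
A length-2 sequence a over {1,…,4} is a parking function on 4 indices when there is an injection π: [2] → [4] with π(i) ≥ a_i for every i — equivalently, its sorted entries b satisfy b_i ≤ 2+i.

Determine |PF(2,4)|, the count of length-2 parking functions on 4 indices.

15

|PF(2,4)| = (5−2)·5^(2−1) = 3×5 = 15
E.g. (4,3) → sorted (3,4): b_i ≤ 2+i ∀i, a PF.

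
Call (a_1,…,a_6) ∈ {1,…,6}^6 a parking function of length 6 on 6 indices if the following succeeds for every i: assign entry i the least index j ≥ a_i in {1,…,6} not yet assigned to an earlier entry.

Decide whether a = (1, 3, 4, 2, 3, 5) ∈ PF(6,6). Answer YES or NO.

YES

Order a: b = (1, 2, 3, 3, 4, 5).
  b_1=1 ≤ 1
  b_2=2 ≤ 2
  b_3=3 ≤ 3
  b_4=3 ≤ 4
  b_5=4 ≤ 5
  b_6=5 ≤ 6
All bounds hold ⇒ YES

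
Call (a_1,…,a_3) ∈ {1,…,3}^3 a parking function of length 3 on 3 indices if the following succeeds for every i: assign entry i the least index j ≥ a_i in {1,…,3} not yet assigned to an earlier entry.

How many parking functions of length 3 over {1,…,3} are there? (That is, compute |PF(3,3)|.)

Count = (3−3+1)·(3+1)^(3−1) = 1×16 = 16 (Pollak)
Check (1,1,2) → sorted (1,1,2): b_i ≤ i ∀i, a PF.

16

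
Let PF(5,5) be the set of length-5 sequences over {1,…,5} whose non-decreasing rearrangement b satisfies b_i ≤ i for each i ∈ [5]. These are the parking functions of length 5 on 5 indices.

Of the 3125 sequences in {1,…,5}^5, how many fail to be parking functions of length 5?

1829

Count = (6−5)·6^(5−1) = 1×1296 = 1296 (Pollak)
Example (5,5,4,5,3) → sorted (3,4,5,5,5): b_1=3>1, not a PF.
5^5 − 1296 = 3125 − 1296 = 1829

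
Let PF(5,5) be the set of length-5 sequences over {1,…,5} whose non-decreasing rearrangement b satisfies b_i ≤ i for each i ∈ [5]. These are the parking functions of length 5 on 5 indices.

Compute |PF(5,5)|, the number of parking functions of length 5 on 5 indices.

1296

|PF(5,5)| = 1·6^4 = 1·1296 = 1296 (Pollak)
One tuple (4,2,4,2,1) → sorted (1,2,2,4,4): b_i ≤ i ∀i, a PF.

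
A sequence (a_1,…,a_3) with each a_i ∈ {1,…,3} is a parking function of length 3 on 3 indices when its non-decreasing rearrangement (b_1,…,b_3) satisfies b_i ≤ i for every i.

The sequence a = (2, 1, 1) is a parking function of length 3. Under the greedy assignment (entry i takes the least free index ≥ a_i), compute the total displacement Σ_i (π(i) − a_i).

Σπ = 6 ({1..3} each once); Σa = 2+1+1 = 4; disp = 6−4 = 2.

2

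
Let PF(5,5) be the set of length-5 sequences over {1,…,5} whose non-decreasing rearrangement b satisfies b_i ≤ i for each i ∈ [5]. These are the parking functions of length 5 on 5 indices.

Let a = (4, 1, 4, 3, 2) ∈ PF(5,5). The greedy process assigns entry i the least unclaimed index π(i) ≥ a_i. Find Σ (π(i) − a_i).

1

Σπ = 5·6/2 = 15 (π permutes [5]); Σa = 4+1+4+3+2 = 14; disp = 15−14 = 1.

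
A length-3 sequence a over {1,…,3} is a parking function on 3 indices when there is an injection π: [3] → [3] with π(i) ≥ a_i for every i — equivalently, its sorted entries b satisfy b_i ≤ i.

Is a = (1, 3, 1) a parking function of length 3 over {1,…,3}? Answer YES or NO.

Sorted: b = (1, 1, 3).
  b_1=1 ≤ 1
  b_2=1 ≤ 2
  b_3=3 ≤ 3
All bounds hold ⇒ YES

YES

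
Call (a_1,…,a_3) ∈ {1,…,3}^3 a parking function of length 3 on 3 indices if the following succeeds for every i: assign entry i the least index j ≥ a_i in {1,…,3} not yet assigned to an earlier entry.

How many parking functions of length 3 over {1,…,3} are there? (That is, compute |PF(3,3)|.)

#PF = 1·4^2 = 1·16 = 16
Example (1,2,1) → sorted (1,1,2): b_i ≤ i ∀i, a PF.

16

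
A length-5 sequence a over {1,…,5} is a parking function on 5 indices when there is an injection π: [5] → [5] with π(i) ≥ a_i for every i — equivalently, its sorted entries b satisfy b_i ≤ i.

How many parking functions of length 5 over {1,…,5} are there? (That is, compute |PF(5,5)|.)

|PF| = 1·6^4 = 1·1296 = 1296 [KW]
Example (2,4,1,5,1) → sorted (1,1,2,4,5): b_i ≤ i ∀i, a PF.

1296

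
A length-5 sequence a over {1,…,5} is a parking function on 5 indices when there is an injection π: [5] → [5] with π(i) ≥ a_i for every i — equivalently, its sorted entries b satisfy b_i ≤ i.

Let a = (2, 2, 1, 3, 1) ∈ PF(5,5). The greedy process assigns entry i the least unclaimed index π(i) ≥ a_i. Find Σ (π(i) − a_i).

Σπ = 15 ({1..5} each once); Σa = 2+2+1+3+1 = 9; disp = 15−9 = 6.

6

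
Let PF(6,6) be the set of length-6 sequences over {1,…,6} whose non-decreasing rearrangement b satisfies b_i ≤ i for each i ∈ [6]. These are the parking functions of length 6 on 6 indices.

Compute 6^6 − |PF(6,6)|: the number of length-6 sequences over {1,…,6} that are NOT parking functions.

|PF| = (7−6)·7^(6−1) = 1×16807 = 16807 [KW]
One tuple (6,5,6,5,5,6) → sorted (5,5,5,6,6,6): b_1=5>1, not a PF.
So 46656 − 16807 = 29849 fail.

29849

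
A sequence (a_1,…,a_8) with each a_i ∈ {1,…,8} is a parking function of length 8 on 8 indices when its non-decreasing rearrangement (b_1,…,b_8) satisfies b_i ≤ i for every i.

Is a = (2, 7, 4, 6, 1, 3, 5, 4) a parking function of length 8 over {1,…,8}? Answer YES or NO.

Sorted: b = (1, 2, 3, 4, 4, 5, 6, 7).
  b_1=1 ≤ 1
  b_2=2 ≤ 2
  b_3=3 ≤ 3
  b_4=4 ≤ 4
  b_5=4 ≤ 5
  b_6=5 ≤ 6
  b_7=6 ≤ 7
  b_8=7 ≤ 8
All bounds hold ⇒ YES

YES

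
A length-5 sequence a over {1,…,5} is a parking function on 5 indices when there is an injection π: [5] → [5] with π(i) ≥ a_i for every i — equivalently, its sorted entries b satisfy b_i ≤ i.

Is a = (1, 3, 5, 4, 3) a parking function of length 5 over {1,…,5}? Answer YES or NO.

NO

Sorted: b = (1, 3, 3, 4, 5).
  b_1=1 ≤ 1
  b_2=3 > 2
  fails at i=2 ⇒ NO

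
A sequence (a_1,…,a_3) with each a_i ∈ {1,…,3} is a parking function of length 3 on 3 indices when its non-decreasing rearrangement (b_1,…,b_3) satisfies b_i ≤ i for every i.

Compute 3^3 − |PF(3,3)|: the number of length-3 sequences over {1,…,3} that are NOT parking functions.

Count = (4−3)·4^(3−1) = 1×16 = 16 (Pollak)
Check (2,2,2) → sorted (2,2,2): b_1=2>1, not a PF.
3^3 − 16 = 27 − 16 = 11

11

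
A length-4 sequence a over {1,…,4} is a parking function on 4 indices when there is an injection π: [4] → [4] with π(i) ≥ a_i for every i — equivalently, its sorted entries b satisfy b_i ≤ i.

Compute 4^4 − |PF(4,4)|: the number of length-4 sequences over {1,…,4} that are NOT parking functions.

Count = 1·5^3 = 1×125 = 125 (Konheim–Weiss)
E.g. (4,4,3,3) → sorted (3,3,4,4): b_1=3>1, not a PF.
4^4 − 125 = 256 − 125 = 131

131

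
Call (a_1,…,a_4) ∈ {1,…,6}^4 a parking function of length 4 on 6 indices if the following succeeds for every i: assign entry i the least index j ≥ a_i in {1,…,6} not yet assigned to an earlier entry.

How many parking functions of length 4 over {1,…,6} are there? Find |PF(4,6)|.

1029

|PF| = (6−4+1)·(6+1)^(4−1) = 3·343 = 1029 [KW]
Example (5,2,6,2) → sorted (2,2,5,6): b_i ≤ 2+i ∀i, a PF.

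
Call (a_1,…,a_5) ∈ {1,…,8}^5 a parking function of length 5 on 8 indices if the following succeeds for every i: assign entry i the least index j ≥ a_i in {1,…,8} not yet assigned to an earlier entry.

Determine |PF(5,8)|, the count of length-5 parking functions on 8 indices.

26244

Count = (8+1−5)·(8+1)^{5−1} = 4×6561 = 26244 (Pollak)
E.g. (6,4,3,7,6) → sorted (3,4,6,6,7): b_i ≤ 3+i ∀i, a PF.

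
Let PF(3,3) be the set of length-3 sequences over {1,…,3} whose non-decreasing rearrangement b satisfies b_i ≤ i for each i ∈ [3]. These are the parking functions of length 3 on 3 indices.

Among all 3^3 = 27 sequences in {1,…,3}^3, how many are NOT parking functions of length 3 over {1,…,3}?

11

|PF| = 1·4^2 = 1·16 = 16
One tuple (3,3,2) → sorted (2,3,3): b_1=2>1, not a PF.
Total 27; non-PF = 27−16 = 11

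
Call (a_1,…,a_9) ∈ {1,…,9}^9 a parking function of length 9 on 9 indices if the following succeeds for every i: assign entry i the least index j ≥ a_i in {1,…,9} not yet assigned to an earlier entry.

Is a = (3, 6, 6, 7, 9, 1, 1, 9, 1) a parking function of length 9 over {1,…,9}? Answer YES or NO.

NO

Order a: b = (1, 1, 1, 3, 6, 6, 7, 9, 9).
  b_1=1 ≤ 1
  b_2=1 ≤ 2
  b_3=1 ≤ 3
  b_4=3 ≤ 4
  b_5=6 > 5
  fails at i=5 ⇒ NO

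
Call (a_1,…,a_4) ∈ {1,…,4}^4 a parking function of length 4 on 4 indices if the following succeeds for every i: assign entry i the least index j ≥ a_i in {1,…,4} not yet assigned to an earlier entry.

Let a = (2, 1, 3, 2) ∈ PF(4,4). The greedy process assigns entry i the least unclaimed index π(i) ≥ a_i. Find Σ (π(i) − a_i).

2

Σπ(i) = 1+…+4 = 10; Σa = 2+1+3+2 = 8; disp = 10−8 = 2.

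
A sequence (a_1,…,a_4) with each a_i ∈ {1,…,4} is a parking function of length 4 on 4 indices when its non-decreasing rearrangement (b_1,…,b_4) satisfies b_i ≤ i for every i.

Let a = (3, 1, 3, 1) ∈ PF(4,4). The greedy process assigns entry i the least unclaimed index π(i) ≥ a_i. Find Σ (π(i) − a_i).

Σπ(i) = 1+…+4 = 10; Σa = 3+1+3+1 = 8; disp = 10−8 = 2.

2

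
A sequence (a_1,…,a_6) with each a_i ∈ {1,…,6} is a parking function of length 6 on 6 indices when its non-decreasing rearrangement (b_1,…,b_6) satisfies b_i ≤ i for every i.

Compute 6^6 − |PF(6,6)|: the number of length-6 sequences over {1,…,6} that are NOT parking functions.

29849

#PF = (6+1−6)·(6+1)^{6−1} = 1 · 16807 = 16807 [KW]
E.g. (5,4,4,5,6,3) → sorted (3,4,4,5,5,6): b_1=3>1, not a PF.
So 46656 − 16807 = 29849 fail.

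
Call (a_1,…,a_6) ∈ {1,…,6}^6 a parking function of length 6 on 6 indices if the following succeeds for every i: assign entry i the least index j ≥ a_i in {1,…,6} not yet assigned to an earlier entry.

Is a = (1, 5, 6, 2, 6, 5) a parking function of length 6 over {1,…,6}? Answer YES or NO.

NO

Order a: b = (1, 2, 5, 5, 6, 6).
  b_1=1 ≤ 1
  b_2=2 ≤ 2
  b_3=5 > 3
  fails at i=3 ⇒ NO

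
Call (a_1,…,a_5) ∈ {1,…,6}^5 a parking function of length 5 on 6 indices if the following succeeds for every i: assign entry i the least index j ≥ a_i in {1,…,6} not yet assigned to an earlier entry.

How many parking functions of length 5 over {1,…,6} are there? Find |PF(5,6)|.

|PF(5,6)| = (6−5+1)·(6+1)^(5−1) = 2·2401 = 4802
E.g. (1,2,2,6,5) → sorted (1,2,2,5,6): b_i ≤ 1+i ∀i, a PF.

4802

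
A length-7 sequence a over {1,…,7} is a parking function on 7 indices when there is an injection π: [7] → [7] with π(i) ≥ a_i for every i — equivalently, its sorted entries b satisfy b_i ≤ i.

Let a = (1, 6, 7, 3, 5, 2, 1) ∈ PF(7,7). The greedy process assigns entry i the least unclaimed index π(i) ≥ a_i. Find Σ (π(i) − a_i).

Σπ(i) = 1+…+7 = 28; Σa = 1+6+7+3+5+2+1 = 25; disp = 28−25 = 3.

3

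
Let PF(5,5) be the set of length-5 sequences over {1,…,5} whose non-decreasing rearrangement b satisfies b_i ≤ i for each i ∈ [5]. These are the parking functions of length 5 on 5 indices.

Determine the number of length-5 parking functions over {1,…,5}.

1296

#PF = (5−5+1)·(5+1)^(5−1) = 1×1296 = 1296 (Konheim–Weiss)
E.g. (4,2,1,3,3) → sorted (1,2,3,3,4): b_i ≤ i ∀i, a PF.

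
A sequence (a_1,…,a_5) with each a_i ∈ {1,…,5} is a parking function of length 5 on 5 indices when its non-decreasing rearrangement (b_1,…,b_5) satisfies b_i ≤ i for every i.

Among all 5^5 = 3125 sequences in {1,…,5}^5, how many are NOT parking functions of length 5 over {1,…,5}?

1829

|PF(5,5)| = 1·6^4 = 1 · 1296 = 1296 [KW]
Example (5,3,4,5,4) → sorted (3,4,4,5,5): b_1=3>1, not a PF.
Total 3125; non-PF = 3125−1296 = 1829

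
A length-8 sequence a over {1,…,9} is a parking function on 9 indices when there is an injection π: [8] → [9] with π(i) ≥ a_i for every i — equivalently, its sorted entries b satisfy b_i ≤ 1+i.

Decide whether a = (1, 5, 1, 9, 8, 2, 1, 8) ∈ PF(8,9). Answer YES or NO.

NO

Sorted: b = (1, 1, 1, 2, 5, 8, 8, 9).
  b_1=1 ≤ 2
  b_2=1 ≤ 3
  b_3=1 ≤ 4
  b_4=2 ≤ 5
  b_5=5 ≤ 6
  b_6=8 > 7
  fails at i=6 ⇒ NO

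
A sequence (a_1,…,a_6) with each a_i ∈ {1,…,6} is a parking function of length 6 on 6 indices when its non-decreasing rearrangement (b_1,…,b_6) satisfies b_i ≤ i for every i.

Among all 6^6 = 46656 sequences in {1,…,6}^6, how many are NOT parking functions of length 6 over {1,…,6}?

29849

#PF = (7−6)·7^(6−1) = 1·16807 = 16807 [KW]
E.g. (2,5,6,4,5,6) → sorted (2,4,5,5,6,6): b_1=2>1, not a PF.
Total 46656; non-PF = 46656−16807 = 29849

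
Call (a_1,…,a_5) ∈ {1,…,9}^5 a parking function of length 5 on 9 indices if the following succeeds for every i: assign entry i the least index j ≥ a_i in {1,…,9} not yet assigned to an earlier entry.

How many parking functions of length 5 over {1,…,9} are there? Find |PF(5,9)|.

|PF(5,9)| = (9+1−5)·(9+1)^{5−1} = 5·10000 = 50000 (Konheim–Weiss)
One tuple (7,4,5,8,8) → sorted (4,5,7,8,8): b_i ≤ 4+i ∀i, a PF.

50000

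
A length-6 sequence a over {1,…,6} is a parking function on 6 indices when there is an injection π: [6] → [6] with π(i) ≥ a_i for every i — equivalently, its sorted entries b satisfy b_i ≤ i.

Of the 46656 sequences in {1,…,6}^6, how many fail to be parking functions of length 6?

Count = (7−6)·7^(6−1) = 1·16807 = 16807
E.g. (2,6,3,5,4,6) → sorted (2,3,4,5,6,6): b_1=2>1, not a PF.
Total 46656; non-PF = 46656−16807 = 29849

29849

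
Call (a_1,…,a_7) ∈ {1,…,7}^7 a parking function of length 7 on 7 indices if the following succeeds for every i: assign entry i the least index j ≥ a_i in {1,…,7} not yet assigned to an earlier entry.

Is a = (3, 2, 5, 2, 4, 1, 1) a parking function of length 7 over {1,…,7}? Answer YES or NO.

YES

Rearranged: b = (1, 1, 2, 2, 3, 4, 5).
  b_1=1 ≤ 1
  b_2=1 ≤ 2
  b_3=2 ≤ 3
  b_4=2 ≤ 4
  b_5=3 ≤ 5
  b_6=4 ≤ 6
  b_7=5 ≤ 7
All bounds hold ⇒ YES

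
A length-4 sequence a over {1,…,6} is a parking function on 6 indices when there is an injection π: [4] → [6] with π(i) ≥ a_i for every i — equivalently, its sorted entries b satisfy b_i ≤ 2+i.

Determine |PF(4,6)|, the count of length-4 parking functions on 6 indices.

1029

#PF = 3·7^3 = 3·343 = 1029
Check (2,5,3,3) → sorted (2,3,3,5): b_i ≤ 2+i ∀i, a PF.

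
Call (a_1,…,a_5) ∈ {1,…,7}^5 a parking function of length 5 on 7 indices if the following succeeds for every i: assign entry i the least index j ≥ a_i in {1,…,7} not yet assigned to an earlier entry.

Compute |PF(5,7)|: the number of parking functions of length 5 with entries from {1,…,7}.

Count = 3·8^4 = 3·4096 = 12288 (Konheim–Weiss)
One tuple (2,3,1,6,2) → sorted (1,2,2,3,6): b_i ≤ 2+i ∀i, a PF.

12288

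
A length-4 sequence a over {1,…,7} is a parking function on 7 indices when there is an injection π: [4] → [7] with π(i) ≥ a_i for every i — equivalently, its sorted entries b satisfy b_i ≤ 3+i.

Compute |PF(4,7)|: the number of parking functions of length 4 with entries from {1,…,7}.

|PF| = (8−4)·8^(4−1) = 4·512 = 2048 [KW]
Example (1,7,1,1) → sorted (1,1,1,7): b_i ≤ 3+i ∀i, a PF.

2048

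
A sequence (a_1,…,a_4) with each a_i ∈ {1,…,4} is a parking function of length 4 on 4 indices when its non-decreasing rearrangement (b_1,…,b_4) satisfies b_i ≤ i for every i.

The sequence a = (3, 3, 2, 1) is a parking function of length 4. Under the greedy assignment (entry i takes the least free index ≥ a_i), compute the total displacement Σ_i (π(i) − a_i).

Σπ = 4·5/2 = 10 (π permutes [4]); Σa = 3+3+2+1 = 9; disp = 10−9 = 1.

1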